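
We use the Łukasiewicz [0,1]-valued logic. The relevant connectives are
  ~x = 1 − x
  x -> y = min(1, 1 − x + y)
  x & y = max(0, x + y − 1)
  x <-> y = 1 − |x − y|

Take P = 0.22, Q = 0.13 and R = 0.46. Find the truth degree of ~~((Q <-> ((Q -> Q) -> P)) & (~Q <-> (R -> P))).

Q -> Q = min(1, 1 − 0.13 + 0.13) = min(1, 1.00) = 1.00
(Q -> Q) -> P = min(1, 1 − 1.00 + 0.22) = min(1, 0.22) = 0.22
Q <-> ((Q -> Q) -> P) = 1 − |0.13 − 0.22| = 1 − 0.09 = 0.91
~Q = 1 − 0.13 = 0.87
R -> P = min(1, 1 − 0.46 + 0.22) = min(1, 0.76) = 0.76
~Q <-> (R -> P) = 1 − |0.87 − 0.76| = 1 − 0.11 = 0.89
(Q <-> ((Q -> Q) -> P)) & (~Q <-> (R -> P)) = max(0, 0.91 + 0.89 − 1) = max(0, 0.80) = 0.80
~((Q <-> ((Q -> Q) -> P)) & (~Q <-> (R -> P))) = 1 − 0.80 = 0.20
~~((Q <-> ((Q -> Q) -> P)) & (~Q <-> (R -> P))) = 1 − 0.20 = 0.80

0.80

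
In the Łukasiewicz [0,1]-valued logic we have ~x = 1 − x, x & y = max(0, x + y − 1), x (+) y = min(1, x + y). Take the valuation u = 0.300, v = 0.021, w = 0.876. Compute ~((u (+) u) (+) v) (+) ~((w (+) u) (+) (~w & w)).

u (+) u = min(1, 0.300 + 0.300) = min(1, 0.600) = 0.600
(u (+) u) (+) v = min(1, 0.600 + 0.021) = min(1, 0.621) = 0.621
~((u (+) u) (+) v) = 1 − 0.621 = 0.379
w (+) u = min(1, 0.876 + 0.300) = min(1, 1.176) = 1.000
~w = 1 − 0.876 = 0.124
~w & w = max(0, 0.124 + 0.876 − 1) = max(0, 0.000) = 0.000
(w (+) u) (+) (~w & w) = min(1, 1.000 + 0.000) = min(1, 1.000) = 1.000
~((w (+) u) (+) (~w & w)) = 1 − 1.000 = 0.000
~((u (+) u) (+) v) (+) ~((w (+) u) (+) (~w & w)) = min(1, 0.379 + 0.000) = min(1, 0.379) = 0.379

0.379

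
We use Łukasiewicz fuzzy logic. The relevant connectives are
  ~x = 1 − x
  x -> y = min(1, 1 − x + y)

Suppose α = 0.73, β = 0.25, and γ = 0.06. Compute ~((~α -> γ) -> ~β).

0.04

~α = 1 − 0.73 = 0.27
~α -> γ = min(1, 1 − 0.27 + 0.06) = min(1, 0.79) = 0.79
~β = 1 − 0.25 = 0.75
(~α -> γ) -> ~β = min(1, 1 − 0.79 + 0.75) = min(1, 0.96) = 0.96
~((~α -> γ) -> ~β) = 1 − 0.96 = 0.04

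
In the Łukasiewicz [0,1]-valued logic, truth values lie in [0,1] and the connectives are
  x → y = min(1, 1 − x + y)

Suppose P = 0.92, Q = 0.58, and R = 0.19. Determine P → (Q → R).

0.69

Q → R = min(1, 1 − 0.58 + 0.19) = min(1, 0.61) = 0.61
P → (Q → R) = min(1, 1 − 0.92 + 0.61) = min(1, 0.69) = 0.69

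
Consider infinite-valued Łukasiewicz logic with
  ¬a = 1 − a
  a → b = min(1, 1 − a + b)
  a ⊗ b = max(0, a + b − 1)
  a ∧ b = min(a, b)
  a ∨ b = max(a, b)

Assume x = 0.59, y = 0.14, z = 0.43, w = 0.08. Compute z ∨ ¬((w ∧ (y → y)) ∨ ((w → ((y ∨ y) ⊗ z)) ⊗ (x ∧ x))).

y → y = min(1, 1 − 0.14 + 0.14) = min(1, 1.00) = 1.00
w ∧ (y → y) = min(0.08, 1.00) = 0.08
y ∨ y = max(0.14, 0.14) = 0.14
(y ∨ y) ⊗ z = max(0, 0.14 + 0.43 − 1) = max(0, -0.43) = 0.00
w → ((y ∨ y) ⊗ z) = min(1, 1 − 0.08 + 0.00) = min(1, 0.92) = 0.92
x ∧ x = min(0.59, 0.59) = 0.59
(w → ((y ∨ y) ⊗ z)) ⊗ (x ∧ x) = max(0, 0.92 + 0.59 − 1) = max(0, 0.51) = 0.51
(w ∧ (y → y)) ∨ ((w → ((y ∨ y) ⊗ z)) ⊗ (x ∧ x)) = max(0.08, 0.51) = 0.51
¬((w ∧ (y → y)) ∨ ((w → ((y ∨ y) ⊗ z)) ⊗ (x ∧ x))) = 1 − 0.51 = 0.49
z ∨ ¬((w ∧ (y → y)) ∨ ((w → ((y ∨ y) ⊗ z)) ⊗ (x ∧ x))) = max(0.43, 0.49) = 0.49

0.49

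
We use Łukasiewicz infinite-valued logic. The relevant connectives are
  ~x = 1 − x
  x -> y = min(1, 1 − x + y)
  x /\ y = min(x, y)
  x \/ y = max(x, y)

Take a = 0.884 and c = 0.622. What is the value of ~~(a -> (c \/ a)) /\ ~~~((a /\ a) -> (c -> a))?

c \/ a = max(0.622, 0.884) = 0.884
a -> (c \/ a) = min(1, 1 − 0.884 + 0.884) = min(1, 1.000) = 1.000
~(a -> (c \/ a)) = 1 − 1.000 = 0.000
~~(a -> (c \/ a)) = 1 − 0.000 = 1.000
a /\ a = min(0.884, 0.884) = 0.884
c -> a = min(1, 1 − 0.622 + 0.884) = min(1, 1.262) = 1.000
(a /\ a) -> (c -> a) = min(1, 1 − 0.884 + 1.000) = min(1, 1.116) = 1.000
~((a /\ a) -> (c -> a)) = 1 − 1.000 = 0.000
~~((a /\ a) -> (c -> a)) = 1 − 0.000 = 1.000
~~~((a /\ a) -> (c -> a)) = 1 − 1.000 = 0.000
~~(a -> (c \/ a)) /\ ~~~((a /\ a) -> (c -> a)) = min(1.000, 0.000) = 0.000

0.000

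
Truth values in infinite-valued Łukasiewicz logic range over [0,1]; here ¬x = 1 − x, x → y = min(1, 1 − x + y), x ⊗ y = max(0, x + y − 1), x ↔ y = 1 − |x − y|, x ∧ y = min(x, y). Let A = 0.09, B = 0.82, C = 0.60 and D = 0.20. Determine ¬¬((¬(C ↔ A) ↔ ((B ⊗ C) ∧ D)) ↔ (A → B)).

C ↔ A = 1 − |0.60 − 0.09| = 1 − 0.51 = 0.49
¬(C ↔ A) = 1 − 0.49 = 0.51
B ⊗ C = max(0, 0.82 + 0.60 − 1) = max(0, 0.42) = 0.42
(B ⊗ C) ∧ D = min(0.42, 0.20) = 0.20
¬(C ↔ A) ↔ ((B ⊗ C) ∧ D) = 1 − |0.51 − 0.20| = 1 − 0.31 = 0.69
A → B = min(1, 1 − 0.09 + 0.82) = min(1, 1.73) = 1.00
(¬(C ↔ A) ↔ ((B ⊗ C) ∧ D)) ↔ (A → B) = 1 − |0.69 − 1.00| = 1 − 0.31 = 0.69
¬((¬(C ↔ A) ↔ ((B ⊗ C) ∧ D)) ↔ (A → B)) = 1 − 0.69 = 0.31
¬¬((¬(C ↔ A) ↔ ((B ⊗ C) ∧ D)) ↔ (A → B)) = 1 − 0.31 = 0.69

0.69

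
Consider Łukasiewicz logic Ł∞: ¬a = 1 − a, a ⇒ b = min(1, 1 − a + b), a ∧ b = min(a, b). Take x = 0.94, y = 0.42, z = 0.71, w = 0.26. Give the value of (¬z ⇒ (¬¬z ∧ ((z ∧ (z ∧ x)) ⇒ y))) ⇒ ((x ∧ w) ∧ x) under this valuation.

¬z = 1 − 0.71 = 0.29
¬¬z = 1 − 0.29 = 0.71
z ∧ x = min(0.71, 0.94) = 0.71
z ∧ (z ∧ x) = min(0.71, 0.71) = 0.71
(z ∧ (z ∧ x)) ⇒ y = min(1, 1 − 0.71 + 0.42) = min(1, 0.71) = 0.71
¬¬z ∧ ((z ∧ (z ∧ x)) ⇒ y) = min(0.71, 0.71) = 0.71
¬z ⇒ (¬¬z ∧ ((z ∧ (z ∧ x)) ⇒ y)) = min(1, 1 − 0.29 + 0.71) = min(1, 1.42) = 1.00
x ∧ w = min(0.94, 0.26) = 0.26
(x ∧ w) ∧ x = min(0.26, 0.94) = 0.26
(¬z ⇒ (¬¬z ∧ ((z ∧ (z ∧ x)) ⇒ y))) ⇒ ((x ∧ w) ∧ x) = min(1, 1 − 1.00 + 0.26) = min(1, 0.26) = 0.26

0.26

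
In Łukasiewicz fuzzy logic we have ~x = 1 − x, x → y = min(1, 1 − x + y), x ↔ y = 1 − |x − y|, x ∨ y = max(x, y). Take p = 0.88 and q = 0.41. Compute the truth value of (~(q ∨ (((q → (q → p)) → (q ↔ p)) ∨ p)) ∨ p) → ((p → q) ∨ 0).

0.65

q → p = min(1, 1 − 0.41 + 0.88) = min(1, 1.47) = 1.00
q → (q → p) = min(1, 1 − 0.41 + 1.00) = min(1, 1.59) = 1.00
q ↔ p = 1 − |0.41 − 0.88| = 1 − 0.47 = 0.53
(q → (q → p)) → (q ↔ p) = min(1, 1 − 1.00 + 0.53) = min(1, 0.53) = 0.53
((q → (q → p)) → (q ↔ p)) ∨ p = max(0.53, 0.88) = 0.88
q ∨ (((q → (q → p)) → (q ↔ p)) ∨ p) = max(0.41, 0.88) = 0.88
~(q ∨ (((q → (q → p)) → (q ↔ p)) ∨ p)) = 1 − 0.88 = 0.12
~(q ∨ (((q → (q → p)) → (q ↔ p)) ∨ p)) ∨ p = max(0.12, 0.88) = 0.88
p → q = min(1, 1 − 0.88 + 0.41) = min(1, 0.53) = 0.53
(p → q) ∨ 0 = max(0.53, 0.00) = 0.53
(~(q ∨ (((q → (q → p)) → (q ↔ p)) ∨ p)) ∨ p) → ((p → q) ∨ 0) = min(1, 1 − 0.88 + 0.53) = min(1, 0.65) = 0.65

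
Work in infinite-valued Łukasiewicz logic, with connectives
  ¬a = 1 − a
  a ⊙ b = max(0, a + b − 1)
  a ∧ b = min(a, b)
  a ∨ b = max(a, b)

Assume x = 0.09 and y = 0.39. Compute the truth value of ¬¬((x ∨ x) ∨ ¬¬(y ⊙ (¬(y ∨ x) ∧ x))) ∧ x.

0.09

x ∨ x = max(0.09, 0.09) = 0.09
y ∨ x = max(0.39, 0.09) = 0.39
¬(y ∨ x) = 1 − 0.39 = 0.61
¬(y ∨ x) ∧ x = min(0.61, 0.09) = 0.09
y ⊙ (¬(y ∨ x) ∧ x) = max(0, 0.39 + 0.09 − 1) = max(0, -0.52) = 0.00
¬(y ⊙ (¬(y ∨ x) ∧ x)) = 1 − 0.00 = 1.00
¬¬(y ⊙ (¬(y ∨ x) ∧ x)) = 1 − 1.00 = 0.00
(x ∨ x) ∨ ¬¬(y ⊙ (¬(y ∨ x) ∧ x)) = max(0.09, 0.00) = 0.09
¬((x ∨ x) ∨ ¬¬(y ⊙ (¬(y ∨ x) ∧ x))) = 1 − 0.09 = 0.91
¬¬((x ∨ x) ∨ ¬¬(y ⊙ (¬(y ∨ x) ∧ x))) = 1 − 0.91 = 0.09
¬¬((x ∨ x) ∨ ¬¬(y ⊙ (¬(y ∨ x) ∧ x))) ∧ x = min(0.09, 0.09) = 0.09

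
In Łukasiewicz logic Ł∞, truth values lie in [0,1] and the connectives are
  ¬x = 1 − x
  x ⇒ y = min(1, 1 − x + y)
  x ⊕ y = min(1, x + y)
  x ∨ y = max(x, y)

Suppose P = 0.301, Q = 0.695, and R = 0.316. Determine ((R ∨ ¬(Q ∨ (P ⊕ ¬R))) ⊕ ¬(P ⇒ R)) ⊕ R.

¬R = 1 − 0.316 = 0.684
P ⊕ ¬R = min(1, 0.301 + 0.684) = min(1, 0.985) = 0.985
Q ∨ (P ⊕ ¬R) = max(0.695, 0.985) = 0.985
¬(Q ∨ (P ⊕ ¬R)) = 1 − 0.985 = 0.015
R ∨ ¬(Q ∨ (P ⊕ ¬R)) = max(0.316, 0.015) = 0.316
P ⇒ R = min(1, 1 − 0.301 + 0.316) = min(1, 1.015) = 1.000
¬(P ⇒ R) = 1 − 1.000 = 0.000
(R ∨ ¬(Q ∨ (P ⊕ ¬R))) ⊕ ¬(P ⇒ R) = min(1, 0.316 + 0.000) = min(1, 0.316) = 0.316
((R ∨ ¬(Q ∨ (P ⊕ ¬R))) ⊕ ¬(P ⇒ R)) ⊕ R = min(1, 0.316 + 0.316) = min(1, 0.632) = 0.632

0.632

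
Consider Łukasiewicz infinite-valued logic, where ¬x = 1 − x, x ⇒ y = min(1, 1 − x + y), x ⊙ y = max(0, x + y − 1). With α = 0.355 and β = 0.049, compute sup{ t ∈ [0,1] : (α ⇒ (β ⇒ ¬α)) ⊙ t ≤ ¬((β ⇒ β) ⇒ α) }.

0.645

¬α = 1 − 0.355 = 0.645
β ⇒ ¬α = min(1, 1 − 0.049 + 0.645) = min(1, 1.596) = 1.000
α ⇒ (β ⇒ ¬α) = min(1, 1 − 0.355 + 1.000) = min(1, 1.645) = 1.000
So the left factor is α ⇒ (β ⇒ ¬α) = 1.000.
β ⇒ β = min(1, 1 − 0.049 + 0.049) = min(1, 1.000) = 1.000
(β ⇒ β) ⇒ α = min(1, 1 − 1.000 + 0.355) = min(1, 0.355) = 0.355
¬((β ⇒ β) ⇒ α) = 1 − 0.355 = 0.645
So the right-hand bound is ¬((β ⇒ β) ⇒ α) = 0.645.
The residuum of the Łukasiewicz t-norm gives the supremum: min(1, 1 − 1.000 + 0.645).
1 − 1.000 + 0.645 = 0.645, so t = min(1, 0.645) = 0.645.
Check: 1.000 ⊙ 0.645 = max(0, 0.645) = 0.645 ≤ 0.645.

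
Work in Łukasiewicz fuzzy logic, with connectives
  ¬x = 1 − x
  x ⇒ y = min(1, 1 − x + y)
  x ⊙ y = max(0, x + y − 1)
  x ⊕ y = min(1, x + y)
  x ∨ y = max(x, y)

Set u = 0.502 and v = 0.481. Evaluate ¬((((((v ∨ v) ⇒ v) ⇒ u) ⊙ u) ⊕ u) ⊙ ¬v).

v ∨ v = max(0.481, 0.481) = 0.481
(v ∨ v) ⇒ v = min(1, 1 − 0.481 + 0.481) = min(1, 1.000) = 1.000
((v ∨ v) ⇒ v) ⇒ u = min(1, 1 − 1.000 + 0.502) = min(1, 0.502) = 0.502
(((v ∨ v) ⇒ v) ⇒ u) ⊙ u = max(0, 0.502 + 0.502 − 1) = max(0, 0.004) = 0.004
((((v ∨ v) ⇒ v) ⇒ u) ⊙ u) ⊕ u = min(1, 0.004 + 0.502) = min(1, 0.506) = 0.506
¬v = 1 − 0.481 = 0.519
(((((v ∨ v) ⇒ v) ⇒ u) ⊙ u) ⊕ u) ⊙ ¬v = max(0, 0.506 + 0.519 − 1) = max(0, 0.025) = 0.025
¬((((((v ∨ v) ⇒ v) ⇒ u) ⊙ u) ⊕ u) ⊙ ¬v) = 1 − 0.025 = 0.975

0.975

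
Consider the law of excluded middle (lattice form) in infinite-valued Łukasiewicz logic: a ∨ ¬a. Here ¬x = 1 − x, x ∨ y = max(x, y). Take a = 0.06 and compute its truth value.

¬a = 1 − 0.06 = 0.94
a ∨ ¬a = max(0.06, 0.94) = 0.94
(The value 0.94 < 1 shows this instance is not satisfied; not a Ł∞-tautology — its value is max(a, 1−a).)

0.94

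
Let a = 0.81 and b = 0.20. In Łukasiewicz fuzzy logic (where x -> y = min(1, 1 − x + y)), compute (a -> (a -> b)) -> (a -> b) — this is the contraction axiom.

a -> b = min(1, 1 − 0.81 + 0.20) = min(1, 0.39) = 0.39
a -> (a -> b) = min(1, 1 − 0.81 + 0.39) = min(1, 0.58) = 0.58
(a -> (a -> b)) -> (a -> b) = min(1, 1 − 0.58 + 0.39) = min(1, 0.81) = 0.81
(The value 0.81 < 1 shows this instance is not satisfied; fails in Ł∞ (the t-norm is not idempotent).)

0.81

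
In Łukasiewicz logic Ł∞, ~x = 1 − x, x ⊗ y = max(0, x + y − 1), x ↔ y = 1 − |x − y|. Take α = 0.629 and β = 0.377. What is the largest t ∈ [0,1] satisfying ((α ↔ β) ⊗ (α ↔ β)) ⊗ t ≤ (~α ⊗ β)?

0.504

α ↔ β = 1 − |0.629 − 0.377| = 1 − 0.252 = 0.748
(α ↔ β) ⊗ (α ↔ β) = max(0, 0.748 + 0.748 − 1) = max(0, 0.496) = 0.496
So the left factor is (α ↔ β) ⊗ (α ↔ β) = 0.496.
~α = 1 − 0.629 = 0.371
~α ⊗ β = max(0, 0.371 + 0.377 − 1) = max(0, -0.252) = 0.000
So the right-hand bound is ~α ⊗ β = 0.000.
The residuum of the Łukasiewicz t-norm gives the supremum: min(1, 1 − 0.496 + 0.000).
1 − 0.496 + 0.000 = 0.504, so t = min(1, 0.504) = 0.504.
Check: 0.496 ⊗ 0.504 = max(0, 0.000) = 0.000 ≤ 0.000.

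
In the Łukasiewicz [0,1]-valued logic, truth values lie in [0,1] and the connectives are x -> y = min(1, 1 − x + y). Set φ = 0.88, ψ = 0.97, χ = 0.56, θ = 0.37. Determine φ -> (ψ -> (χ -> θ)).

χ -> θ = min(1, 1 − 0.56 + 0.37) = min(1, 0.81) = 0.81
ψ -> (χ -> θ) = min(1, 1 − 0.97 + 0.81) = min(1, 0.84) = 0.84
φ -> (ψ -> (χ -> θ)) = min(1, 1 − 0.88 + 0.84) = min(1, 0.96) = 0.96

0.96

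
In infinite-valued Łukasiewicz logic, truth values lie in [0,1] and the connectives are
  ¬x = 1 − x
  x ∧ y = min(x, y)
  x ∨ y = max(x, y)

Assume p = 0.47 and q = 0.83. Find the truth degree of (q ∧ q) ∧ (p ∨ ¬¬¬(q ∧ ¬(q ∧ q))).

q ∧ q = min(0.83, 0.83) = 0.83
¬(q ∧ q) = 1 − 0.83 = 0.17
q ∧ ¬(q ∧ q) = min(0.83, 0.17) = 0.17
¬(q ∧ ¬(q ∧ q)) = 1 − 0.17 = 0.83
¬¬(q ∧ ¬(q ∧ q)) = 1 − 0.83 = 0.17
¬¬¬(q ∧ ¬(q ∧ q)) = 1 − 0.17 = 0.83
p ∨ ¬¬¬(q ∧ ¬(q ∧ q)) = max(0.47, 0.83) = 0.83
(q ∧ q) ∧ (p ∨ ¬¬¬(q ∧ ¬(q ∧ q))) = min(0.83, 0.83) = 0.83

0.83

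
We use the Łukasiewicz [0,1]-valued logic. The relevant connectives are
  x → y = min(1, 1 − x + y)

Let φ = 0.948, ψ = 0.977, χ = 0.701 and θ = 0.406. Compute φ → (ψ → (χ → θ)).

χ → θ = min(1, 1 − 0.701 + 0.406) = min(1, 0.705) = 0.705
ψ → (χ → θ) = min(1, 1 − 0.977 + 0.705) = min(1, 0.728) = 0.728
φ → (ψ → (χ → θ)) = min(1, 1 − 0.948 + 0.728) = min(1, 0.780) = 0.780

0.780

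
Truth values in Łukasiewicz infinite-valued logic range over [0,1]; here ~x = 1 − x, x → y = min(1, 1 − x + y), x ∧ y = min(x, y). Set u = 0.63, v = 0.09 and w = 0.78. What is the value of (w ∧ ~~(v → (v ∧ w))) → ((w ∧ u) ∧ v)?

0.31

v ∧ w = min(0.09, 0.78) = 0.09
v → (v ∧ w) = min(1, 1 − 0.09 + 0.09) = min(1, 1.00) = 1.00
~(v → (v ∧ w)) = 1 − 1.00 = 0.00
~~(v → (v ∧ w)) = 1 − 0.00 = 1.00
w ∧ ~~(v → (v ∧ w)) = min(0.78, 1.00) = 0.78
w ∧ u = min(0.78, 0.63) = 0.63
(w ∧ u) ∧ v = min(0.63, 0.09) = 0.09
(w ∧ ~~(v → (v ∧ w))) → ((w ∧ u) ∧ v) = min(1, 1 − 0.78 + 0.09) = min(1, 0.31) = 0.31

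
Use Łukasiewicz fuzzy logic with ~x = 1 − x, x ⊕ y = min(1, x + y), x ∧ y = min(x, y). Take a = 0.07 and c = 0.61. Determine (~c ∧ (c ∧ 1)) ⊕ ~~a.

0.46

~c = 1 − 0.61 = 0.39
c ∧ 1 = min(0.61, 1.00) = 0.61
~c ∧ (c ∧ 1) = min(0.39, 0.61) = 0.39
~a = 1 − 0.07 = 0.93
~~a = 1 − 0.93 = 0.07
(~c ∧ (c ∧ 1)) ⊕ ~~a = min(1, 0.39 + 0.07) = min(1, 0.46) = 0.46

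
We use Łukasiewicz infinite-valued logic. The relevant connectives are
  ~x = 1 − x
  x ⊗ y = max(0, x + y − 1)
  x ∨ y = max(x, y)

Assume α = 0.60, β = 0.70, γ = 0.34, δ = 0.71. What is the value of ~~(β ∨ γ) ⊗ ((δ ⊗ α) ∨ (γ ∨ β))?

β ∨ γ = max(0.70, 0.34) = 0.70
~(β ∨ γ) = 1 − 0.70 = 0.30
~~(β ∨ γ) = 1 − 0.30 = 0.70
δ ⊗ α = max(0, 0.71 + 0.60 − 1) = max(0, 0.31) = 0.31
γ ∨ β = max(0.34, 0.70) = 0.70
(δ ⊗ α) ∨ (γ ∨ β) = max(0.31, 0.70) = 0.70
~~(β ∨ γ) ⊗ ((δ ⊗ α) ∨ (γ ∨ β)) = max(0, 0.70 + 0.70 − 1) = max(0, 0.40) = 0.40

0.40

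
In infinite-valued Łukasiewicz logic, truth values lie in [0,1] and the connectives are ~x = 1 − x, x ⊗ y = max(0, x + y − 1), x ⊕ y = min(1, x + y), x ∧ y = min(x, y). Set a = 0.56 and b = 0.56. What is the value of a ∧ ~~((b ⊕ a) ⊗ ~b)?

0.44

b ⊕ a = min(1, 0.56 + 0.56) = min(1, 1.12) = 1.00
~b = 1 − 0.56 = 0.44
(b ⊕ a) ⊗ ~b = max(0, 1.00 + 0.44 − 1) = max(0, 0.44) = 0.44
~((b ⊕ a) ⊗ ~b) = 1 − 0.44 = 0.56
~~((b ⊕ a) ⊗ ~b) = 1 − 0.56 = 0.44
a ∧ ~~((b ⊕ a) ⊗ ~b) = min(0.56, 0.44) = 0.44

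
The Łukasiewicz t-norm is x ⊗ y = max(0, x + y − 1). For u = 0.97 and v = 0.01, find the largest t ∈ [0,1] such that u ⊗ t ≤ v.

0.04

The residuum of the Łukasiewicz t-norm gives the supremum: min(1, 1 − 0.97 + 0.01).
1 − 0.97 + 0.01 = 0.04, so t = min(1, 0.04) = 0.04.
Check: 0.97 ⊗ 0.04 = max(0, 0.01) = 0.01 ≤ 0.01.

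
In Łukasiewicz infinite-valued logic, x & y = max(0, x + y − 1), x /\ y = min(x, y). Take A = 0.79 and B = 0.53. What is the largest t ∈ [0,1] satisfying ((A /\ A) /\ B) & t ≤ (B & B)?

A /\ A = min(0.79, 0.79) = 0.79
(A /\ A) /\ B = min(0.79, 0.53) = 0.53
So the left factor is (A /\ A) /\ B = 0.53.
B & B = max(0, 0.53 + 0.53 − 1) = max(0, 0.06) = 0.06
So the right-hand bound is B & B = 0.06.
The residuum of the Łukasiewicz t-norm gives the supremum: min(1, 1 − 0.53 + 0.06).
1 − 0.53 + 0.06 = 0.53, so t = min(1, 0.53) = 0.53.
Check: 0.53 & 0.53 = max(0, 0.06) = 0.06 ≤ 0.06.

0.53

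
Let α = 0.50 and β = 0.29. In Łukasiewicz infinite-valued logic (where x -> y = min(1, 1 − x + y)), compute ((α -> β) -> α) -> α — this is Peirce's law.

α -> β = min(1, 1 − 0.50 + 0.29) = min(1, 0.79) = 0.79
(α -> β) -> α = min(1, 1 − 0.79 + 0.50) = min(1, 0.71) = 0.71
((α -> β) -> α) -> α = min(1, 1 − 0.71 + 0.50) = min(1, 0.79) = 0.79
(The value 0.79 < 1 shows this instance is not satisfied; not a Ł∞-tautology in general.)

0.79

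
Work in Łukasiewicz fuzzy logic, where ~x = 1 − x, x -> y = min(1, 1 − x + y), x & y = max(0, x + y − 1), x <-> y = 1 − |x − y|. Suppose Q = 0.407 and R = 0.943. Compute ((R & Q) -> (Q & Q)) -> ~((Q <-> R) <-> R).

0.829

R & Q = max(0, 0.943 + 0.407 − 1) = max(0, 0.350) = 0.350
Q & Q = max(0, 0.407 + 0.407 − 1) = max(0, -0.186) = 0.000
(R & Q) -> (Q & Q) = min(1, 1 − 0.350 + 0.000) = min(1, 0.650) = 0.650
Q <-> R = 1 − |0.407 − 0.943| = 1 − 0.536 = 0.464
(Q <-> R) <-> R = 1 − |0.464 − 0.943| = 1 − 0.479 = 0.521
~((Q <-> R) <-> R) = 1 − 0.521 = 0.479
((R & Q) -> (Q & Q)) -> ~((Q <-> R) <-> R) = min(1, 1 − 0.650 + 0.479) = min(1, 0.829) = 0.829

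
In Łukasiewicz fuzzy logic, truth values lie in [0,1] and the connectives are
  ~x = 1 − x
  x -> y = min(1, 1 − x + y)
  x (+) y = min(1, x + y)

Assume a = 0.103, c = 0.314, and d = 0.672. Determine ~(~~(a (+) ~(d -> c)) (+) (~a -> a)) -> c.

d -> c = min(1, 1 − 0.672 + 0.314) = min(1, 0.642) = 0.642
~(d -> c) = 1 − 0.642 = 0.358
a (+) ~(d -> c) = min(1, 0.103 + 0.358) = min(1, 0.461) = 0.461
~(a (+) ~(d -> c)) = 1 − 0.461 = 0.539
~~(a (+) ~(d -> c)) = 1 − 0.539 = 0.461
~a = 1 − 0.103 = 0.897
~a -> a = min(1, 1 − 0.897 + 0.103) = min(1, 0.206) = 0.206
~~(a (+) ~(d -> c)) (+) (~a -> a) = min(1, 0.461 + 0.206) = min(1, 0.667) = 0.667
~(~~(a (+) ~(d -> c)) (+) (~a -> a)) = 1 − 0.667 = 0.333
~(~~(a (+) ~(d -> c)) (+) (~a -> a)) -> c = min(1, 1 − 0.333 + 0.314) = min(1, 0.981) = 0.981

0.981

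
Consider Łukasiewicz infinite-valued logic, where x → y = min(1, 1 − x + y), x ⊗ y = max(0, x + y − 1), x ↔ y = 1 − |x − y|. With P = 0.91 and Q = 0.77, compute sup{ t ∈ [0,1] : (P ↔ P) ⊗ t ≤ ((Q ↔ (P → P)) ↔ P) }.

0.86

P ↔ P = 1 − |0.91 − 0.91| = 1 − 0.00 = 1.00
So the left factor is P ↔ P = 1.00.
P → P = min(1, 1 − 0.91 + 0.91) = min(1, 1.00) = 1.00
Q ↔ (P → P) = 1 − |0.77 − 1.00| = 1 − 0.23 = 0.77
(Q ↔ (P → P)) ↔ P = 1 − |0.77 − 0.91| = 1 − 0.14 = 0.86
So the right-hand bound is (Q ↔ (P → P)) ↔ P = 0.86.
The residuum of the Łukasiewicz t-norm gives the supremum: min(1, 1 − 1.00 + 0.86).
1 − 1.00 + 0.86 = 0.86, so t = min(1, 0.86) = 0.86.
Check: 1.00 ⊗ 0.86 = max(0, 0.86) = 0.86 ≤ 0.86.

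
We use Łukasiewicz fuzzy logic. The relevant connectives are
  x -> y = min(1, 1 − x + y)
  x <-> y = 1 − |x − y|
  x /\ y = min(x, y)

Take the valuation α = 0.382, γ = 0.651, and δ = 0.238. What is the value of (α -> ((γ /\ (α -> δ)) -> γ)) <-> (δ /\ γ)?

0.238

α -> δ = min(1, 1 − 0.382 + 0.238) = min(1, 0.856) = 0.856
γ /\ (α -> δ) = min(0.651, 0.856) = 0.651
(γ /\ (α -> δ)) -> γ = min(1, 1 − 0.651 + 0.651) = min(1, 1.000) = 1.000
α -> ((γ /\ (α -> δ)) -> γ) = min(1, 1 − 0.382 + 1.000) = min(1, 1.618) = 1.000
δ /\ γ = min(0.238, 0.651) = 0.238
(α -> ((γ /\ (α -> δ)) -> γ)) <-> (δ /\ γ) = 1 − |1.000 − 0.238| = 1 − 0.762 = 0.238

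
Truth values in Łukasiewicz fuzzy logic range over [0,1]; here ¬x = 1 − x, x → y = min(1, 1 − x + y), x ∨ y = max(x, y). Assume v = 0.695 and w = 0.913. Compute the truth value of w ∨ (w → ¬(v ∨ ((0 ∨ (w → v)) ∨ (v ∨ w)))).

0.913

w → v = min(1, 1 − 0.913 + 0.695) = min(1, 0.782) = 0.782
0 ∨ (w → v) = max(0.000, 0.782) = 0.782
v ∨ w = max(0.695, 0.913) = 0.913
(0 ∨ (w → v)) ∨ (v ∨ w) = max(0.782, 0.913) = 0.913
v ∨ ((0 ∨ (w → v)) ∨ (v ∨ w)) = max(0.695, 0.913) = 0.913
¬(v ∨ ((0 ∨ (w → v)) ∨ (v ∨ w))) = 1 − 0.913 = 0.087
w → ¬(v ∨ ((0 ∨ (w → v)) ∨ (v ∨ w))) = min(1, 1 − 0.913 + 0.087) = min(1, 0.174) = 0.174
w ∨ (w → ¬(v ∨ ((0 ∨ (w → v)) ∨ (v ∨ w)))) = max(0.913, 0.174) = 0.913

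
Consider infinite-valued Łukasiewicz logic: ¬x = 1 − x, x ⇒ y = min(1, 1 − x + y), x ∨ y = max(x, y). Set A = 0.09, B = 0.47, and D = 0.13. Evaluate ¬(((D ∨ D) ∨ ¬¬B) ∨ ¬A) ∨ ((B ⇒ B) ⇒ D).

D ∨ D = max(0.13, 0.13) = 0.13
¬B = 1 − 0.47 = 0.53
¬¬B = 1 − 0.53 = 0.47
(D ∨ D) ∨ ¬¬B = max(0.13, 0.47) = 0.47
¬A = 1 − 0.09 = 0.91
((D ∨ D) ∨ ¬¬B) ∨ ¬A = max(0.47, 0.91) = 0.91
¬(((D ∨ D) ∨ ¬¬B) ∨ ¬A) = 1 − 0.91 = 0.09
B ⇒ B = min(1, 1 − 0.47 + 0.47) = min(1, 1.00) = 1.00
(B ⇒ B) ⇒ D = min(1, 1 − 1.00 + 0.13) = min(1, 0.13) = 0.13
¬(((D ∨ D) ∨ ¬¬B) ∨ ¬A) ∨ ((B ⇒ B) ⇒ D) = max(0.09, 0.13) = 0.13

0.13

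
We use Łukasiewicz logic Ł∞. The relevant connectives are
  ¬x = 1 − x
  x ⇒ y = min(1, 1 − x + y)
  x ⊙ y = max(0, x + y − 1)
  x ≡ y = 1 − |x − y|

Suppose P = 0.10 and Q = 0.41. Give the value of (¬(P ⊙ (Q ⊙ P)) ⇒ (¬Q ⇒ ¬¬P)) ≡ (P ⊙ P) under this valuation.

Q ⊙ P = max(0, 0.41 + 0.10 − 1) = max(0, -0.49) = 0.00
P ⊙ (Q ⊙ P) = max(0, 0.10 + 0.00 − 1) = max(0, -0.90) = 0.00
¬(P ⊙ (Q ⊙ P)) = 1 − 0.00 = 1.00
¬Q = 1 − 0.41 = 0.59
¬P = 1 − 0.10 = 0.90
¬¬P = 1 − 0.90 = 0.10
¬Q ⇒ ¬¬P = min(1, 1 − 0.59 + 0.10) = min(1, 0.51) = 0.51
¬(P ⊙ (Q ⊙ P)) ⇒ (¬Q ⇒ ¬¬P) = min(1, 1 − 1.00 + 0.51) = min(1, 0.51) = 0.51
P ⊙ P = max(0, 0.10 + 0.10 − 1) = max(0, -0.80) = 0.00
(¬(P ⊙ (Q ⊙ P)) ⇒ (¬Q ⇒ ¬¬P)) ≡ (P ⊙ P) = 1 − |0.51 − 0.00| = 1 − 0.51 = 0.49

0.49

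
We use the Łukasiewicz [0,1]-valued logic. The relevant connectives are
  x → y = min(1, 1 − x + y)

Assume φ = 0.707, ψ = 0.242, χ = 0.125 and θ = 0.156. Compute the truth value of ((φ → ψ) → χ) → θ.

φ → ψ = min(1, 1 − 0.707 + 0.242) = min(1, 0.535) = 0.535
(φ → ψ) → χ = min(1, 1 − 0.535 + 0.125) = min(1, 0.590) = 0.590
((φ → ψ) → χ) → θ = min(1, 1 − 0.590 + 0.156) = min(1, 0.566) = 0.566

0.566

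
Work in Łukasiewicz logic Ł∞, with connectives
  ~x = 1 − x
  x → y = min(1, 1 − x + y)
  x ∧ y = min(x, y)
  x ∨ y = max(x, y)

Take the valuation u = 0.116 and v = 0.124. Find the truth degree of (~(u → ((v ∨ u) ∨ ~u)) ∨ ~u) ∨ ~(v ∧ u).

v ∨ u = max(0.124, 0.116) = 0.124
~u = 1 − 0.116 = 0.884
(v ∨ u) ∨ ~u = max(0.124, 0.884) = 0.884
u → ((v ∨ u) ∨ ~u) = min(1, 1 − 0.116 + 0.884) = min(1, 1.768) = 1.000
~(u → ((v ∨ u) ∨ ~u)) = 1 − 1.000 = 0.000
~(u → ((v ∨ u) ∨ ~u)) ∨ ~u = max(0.000, 0.884) = 0.884
v ∧ u = min(0.124, 0.116) = 0.116
~(v ∧ u) = 1 − 0.116 = 0.884
(~(u → ((v ∨ u) ∨ ~u)) ∨ ~u) ∨ ~(v ∧ u) = max(0.884, 0.884) = 0.884

0.884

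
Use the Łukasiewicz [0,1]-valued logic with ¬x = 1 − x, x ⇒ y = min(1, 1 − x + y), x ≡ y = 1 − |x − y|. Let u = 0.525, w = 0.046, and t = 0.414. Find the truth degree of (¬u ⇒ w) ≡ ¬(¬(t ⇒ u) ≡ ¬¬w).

¬u = 1 − 0.525 = 0.475
¬u ⇒ w = min(1, 1 − 0.475 + 0.046) = min(1, 0.571) = 0.571
t ⇒ u = min(1, 1 − 0.414 + 0.525) = min(1, 1.111) = 1.000
¬(t ⇒ u) = 1 − 1.000 = 0.000
¬w = 1 − 0.046 = 0.954
¬¬w = 1 − 0.954 = 0.046
¬(t ⇒ u) ≡ ¬¬w = 1 − |0.000 − 0.046| = 1 − 0.046 = 0.954
¬(¬(t ⇒ u) ≡ ¬¬w) = 1 − 0.954 = 0.046
(¬u ⇒ w) ≡ ¬(¬(t ⇒ u) ≡ ¬¬w) = 1 − |0.571 − 0.046| = 1 − 0.525 = 0.475

0.475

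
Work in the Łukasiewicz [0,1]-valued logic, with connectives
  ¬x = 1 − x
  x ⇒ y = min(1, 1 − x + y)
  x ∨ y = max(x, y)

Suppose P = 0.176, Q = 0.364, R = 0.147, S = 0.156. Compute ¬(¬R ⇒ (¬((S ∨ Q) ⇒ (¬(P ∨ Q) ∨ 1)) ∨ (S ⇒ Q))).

0.000

¬R = 1 − 0.147 = 0.853
S ∨ Q = max(0.156, 0.364) = 0.364
P ∨ Q = max(0.176, 0.364) = 0.364
¬(P ∨ Q) = 1 − 0.364 = 0.636
¬(P ∨ Q) ∨ 1 = max(0.636, 1.000) = 1.000
(S ∨ Q) ⇒ (¬(P ∨ Q) ∨ 1) = min(1, 1 − 0.364 + 1.000) = min(1, 1.636) = 1.000
¬((S ∨ Q) ⇒ (¬(P ∨ Q) ∨ 1)) = 1 − 1.000 = 0.000
S ⇒ Q = min(1, 1 − 0.156 + 0.364) = min(1, 1.208) = 1.000
¬((S ∨ Q) ⇒ (¬(P ∨ Q) ∨ 1)) ∨ (S ⇒ Q) = max(0.000, 1.000) = 1.000
¬R ⇒ (¬((S ∨ Q) ⇒ (¬(P ∨ Q) ∨ 1)) ∨ (S ⇒ Q)) = min(1, 1 − 0.853 + 1.000) = min(1, 1.147) = 1.000
¬(¬R ⇒ (¬((S ∨ Q) ⇒ (¬(P ∨ Q) ∨ 1)) ∨ (S ⇒ Q))) = 1 − 1.000 = 0.000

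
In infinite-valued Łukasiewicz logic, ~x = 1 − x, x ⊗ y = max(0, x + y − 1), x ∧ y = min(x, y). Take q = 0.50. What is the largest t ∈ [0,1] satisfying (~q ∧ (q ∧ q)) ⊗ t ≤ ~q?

~q = 1 − 0.50 = 0.50
q ∧ q = min(0.50, 0.50) = 0.50
~q ∧ (q ∧ q) = min(0.50, 0.50) = 0.50
So the left factor is ~q ∧ (q ∧ q) = 0.50.
So the right-hand bound is ~q = 0.50.
The residuum of the Łukasiewicz t-norm gives the supremum: min(1, 1 − 0.50 + 0.50).
1 − 0.50 + 0.50 = 1.00, so t = min(1, 1.00) = 1.00.
Check: 0.50 ⊗ 1.00 = max(0, 0.50) = 0.50 ≤ 0.50.

1.00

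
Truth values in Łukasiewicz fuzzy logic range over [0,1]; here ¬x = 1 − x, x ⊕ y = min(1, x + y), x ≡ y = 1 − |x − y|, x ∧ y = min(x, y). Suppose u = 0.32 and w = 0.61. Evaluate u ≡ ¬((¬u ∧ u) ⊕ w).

¬u = 1 − 0.32 = 0.68
¬u ∧ u = min(0.68, 0.32) = 0.32
(¬u ∧ u) ⊕ w = min(1, 0.32 + 0.61) = min(1, 0.93) = 0.93
¬((¬u ∧ u) ⊕ w) = 1 − 0.93 = 0.07
u ≡ ¬((¬u ∧ u) ⊕ w) = 1 − |0.32 − 0.07| = 1 − 0.25 = 0.75

0.75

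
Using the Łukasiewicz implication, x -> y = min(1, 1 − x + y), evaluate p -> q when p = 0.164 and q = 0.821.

1.000

p -> q = min(1, 1 − 0.164 + 0.821) = min(1, 1.657) = 1.000
For comparison, the Gödel implication (1 if x ≤ y else y) would give 1.000.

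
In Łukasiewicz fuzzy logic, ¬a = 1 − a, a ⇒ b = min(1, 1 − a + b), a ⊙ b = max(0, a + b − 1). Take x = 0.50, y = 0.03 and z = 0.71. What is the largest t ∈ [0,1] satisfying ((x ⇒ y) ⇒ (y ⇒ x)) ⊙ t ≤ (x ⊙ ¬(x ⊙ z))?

x ⇒ y = min(1, 1 − 0.50 + 0.03) = min(1, 0.53) = 0.53
y ⇒ x = min(1, 1 − 0.03 + 0.50) = min(1, 1.47) = 1.00
(x ⇒ y) ⇒ (y ⇒ x) = min(1, 1 − 0.53 + 1.00) = min(1, 1.47) = 1.00
So the left factor is (x ⇒ y) ⇒ (y ⇒ x) = 1.00.
x ⊙ z = max(0, 0.50 + 0.71 − 1) = max(0, 0.21) = 0.21
¬(x ⊙ z) = 1 − 0.21 = 0.79
x ⊙ ¬(x ⊙ z) = max(0, 0.50 + 0.79 − 1) = max(0, 0.29) = 0.29
So the right-hand bound is x ⊙ ¬(x ⊙ z) = 0.29.
The residuum of the Łukasiewicz t-norm gives the supremum: min(1, 1 − 1.00 + 0.29).
1 − 1.00 + 0.29 = 0.29, so t = min(1, 0.29) = 0.29.
Check: 1.00 ⊙ 0.29 = max(0, 0.29) = 0.29 ≤ 0.29.

0.29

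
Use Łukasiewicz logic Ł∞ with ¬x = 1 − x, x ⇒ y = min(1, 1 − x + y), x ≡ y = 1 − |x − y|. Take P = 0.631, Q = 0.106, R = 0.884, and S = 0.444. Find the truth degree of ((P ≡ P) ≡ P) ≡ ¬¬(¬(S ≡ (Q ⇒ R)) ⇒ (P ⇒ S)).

0.631

P ≡ P = 1 − |0.631 − 0.631| = 1 − 0.000 = 1.000
(P ≡ P) ≡ P = 1 − |1.000 − 0.631| = 1 − 0.369 = 0.631
Q ⇒ R = min(1, 1 − 0.106 + 0.884) = min(1, 1.778) = 1.000
S ≡ (Q ⇒ R) = 1 − |0.444 − 1.000| = 1 − 0.556 = 0.444
¬(S ≡ (Q ⇒ R)) = 1 − 0.444 = 0.556
P ⇒ S = min(1, 1 − 0.631 + 0.444) = min(1, 0.813) = 0.813
¬(S ≡ (Q ⇒ R)) ⇒ (P ⇒ S) = min(1, 1 − 0.556 + 0.813) = min(1, 1.257) = 1.000
¬(¬(S ≡ (Q ⇒ R)) ⇒ (P ⇒ S)) = 1 − 1.000 = 0.000
¬¬(¬(S ≡ (Q ⇒ R)) ⇒ (P ⇒ S)) = 1 − 0.000 = 1.000
((P ≡ P) ≡ P) ≡ ¬¬(¬(S ≡ (Q ⇒ R)) ⇒ (P ⇒ S)) = 1 − |0.631 − 1.000| = 1 − 0.369 = 0.631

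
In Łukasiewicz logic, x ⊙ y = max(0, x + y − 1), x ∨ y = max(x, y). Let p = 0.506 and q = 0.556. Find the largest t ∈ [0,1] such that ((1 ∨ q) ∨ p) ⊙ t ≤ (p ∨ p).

0.506

1 ∨ q = max(1.000, 0.556) = 1.000
(1 ∨ q) ∨ p = max(1.000, 0.506) = 1.000
So the left factor is (1 ∨ q) ∨ p = 1.000.
p ∨ p = max(0.506, 0.506) = 0.506
So the right-hand bound is p ∨ p = 0.506.
The residuum of the Łukasiewicz t-norm gives the supremum: min(1, 1 − 1.000 + 0.506).
1 − 1.000 + 0.506 = 0.506, so t = min(1, 0.506) = 0.506.
Check: 1.000 ⊙ 0.506 = max(0, 0.506) = 0.506 ≤ 0.506.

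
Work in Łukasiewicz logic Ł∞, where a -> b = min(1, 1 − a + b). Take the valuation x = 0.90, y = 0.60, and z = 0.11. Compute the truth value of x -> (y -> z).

0.61

y -> z = min(1, 1 − 0.60 + 0.11) = min(1, 0.51) = 0.51
x -> (y -> z) = min(1, 1 − 0.90 + 0.51) = min(1, 0.61) = 0.61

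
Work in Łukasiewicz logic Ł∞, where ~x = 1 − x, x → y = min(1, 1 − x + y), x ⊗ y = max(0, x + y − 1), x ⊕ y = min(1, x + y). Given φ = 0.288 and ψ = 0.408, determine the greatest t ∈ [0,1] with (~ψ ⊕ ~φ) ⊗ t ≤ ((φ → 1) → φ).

0.288

~ψ = 1 − 0.408 = 0.592
~φ = 1 − 0.288 = 0.712
~ψ ⊕ ~φ = min(1, 0.592 + 0.712) = min(1, 1.304) = 1.000
So the left factor is ~ψ ⊕ ~φ = 1.000.
φ → 1 = min(1, 1 − 0.288 + 1.000) = min(1, 1.712) = 1.000
(φ → 1) → φ = min(1, 1 − 1.000 + 0.288) = min(1, 0.288) = 0.288
So the right-hand bound is (φ → 1) → φ = 0.288.
The residuum of the Łukasiewicz t-norm gives the supremum: min(1, 1 − 1.000 + 0.288).
1 − 1.000 + 0.288 = 0.288, so t = min(1, 0.288) = 0.288.
Check: 1.000 ⊗ 0.288 = max(0, 0.288) = 0.288 ≤ 0.288.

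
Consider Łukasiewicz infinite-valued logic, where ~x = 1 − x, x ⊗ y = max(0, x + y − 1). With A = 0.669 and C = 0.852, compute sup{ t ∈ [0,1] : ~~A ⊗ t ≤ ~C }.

~A = 1 − 0.669 = 0.331
~~A = 1 − 0.331 = 0.669
So the left factor is ~~A = 0.669.
~C = 1 − 0.852 = 0.148
So the right-hand bound is ~C = 0.148.
The residuum of the Łukasiewicz t-norm gives the supremum: min(1, 1 − 0.669 + 0.148).
1 − 0.669 + 0.148 = 0.479, so t = min(1, 0.479) = 0.479.
Check: 0.669 ⊗ 0.479 = max(0, 0.148) = 0.148 ≤ 0.148.

0.479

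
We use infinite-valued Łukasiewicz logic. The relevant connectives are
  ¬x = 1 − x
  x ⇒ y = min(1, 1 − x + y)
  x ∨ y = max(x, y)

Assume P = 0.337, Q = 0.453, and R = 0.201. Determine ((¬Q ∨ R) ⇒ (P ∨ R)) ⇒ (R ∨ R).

0.411

¬Q = 1 − 0.453 = 0.547
¬Q ∨ R = max(0.547, 0.201) = 0.547
P ∨ R = max(0.337, 0.201) = 0.337
(¬Q ∨ R) ⇒ (P ∨ R) = min(1, 1 − 0.547 + 0.337) = min(1, 0.790) = 0.790
R ∨ R = max(0.201, 0.201) = 0.201
((¬Q ∨ R) ⇒ (P ∨ R)) ⇒ (R ∨ R) = min(1, 1 − 0.790 + 0.201) = min(1, 0.411) = 0.411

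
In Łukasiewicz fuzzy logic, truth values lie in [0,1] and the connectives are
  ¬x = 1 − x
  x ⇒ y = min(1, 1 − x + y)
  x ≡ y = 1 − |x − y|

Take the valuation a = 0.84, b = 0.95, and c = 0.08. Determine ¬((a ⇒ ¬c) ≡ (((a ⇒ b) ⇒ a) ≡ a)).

¬c = 1 − 0.08 = 0.92
a ⇒ ¬c = min(1, 1 − 0.84 + 0.92) = min(1, 1.08) = 1.00
a ⇒ b = min(1, 1 − 0.84 + 0.95) = min(1, 1.11) = 1.00
(a ⇒ b) ⇒ a = min(1, 1 − 1.00 + 0.84) = min(1, 0.84) = 0.84
((a ⇒ b) ⇒ a) ≡ a = 1 − |0.84 − 0.84| = 1 − 0.00 = 1.00
(a ⇒ ¬c) ≡ (((a ⇒ b) ⇒ a) ≡ a) = 1 − |1.00 − 1.00| = 1 − 0.00 = 1.00
¬((a ⇒ ¬c) ≡ (((a ⇒ b) ⇒ a) ≡ a)) = 1 − 1.00 = 0.00

0.00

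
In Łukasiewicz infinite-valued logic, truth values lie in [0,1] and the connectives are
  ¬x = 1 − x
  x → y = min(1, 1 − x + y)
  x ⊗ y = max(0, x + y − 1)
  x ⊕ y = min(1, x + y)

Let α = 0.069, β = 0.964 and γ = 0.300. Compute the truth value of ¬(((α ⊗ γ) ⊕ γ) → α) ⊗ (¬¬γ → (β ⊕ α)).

α ⊗ γ = max(0, 0.069 + 0.300 − 1) = max(0, -0.631) = 0.000
(α ⊗ γ) ⊕ γ = min(1, 0.000 + 0.300) = min(1, 0.300) = 0.300
((α ⊗ γ) ⊕ γ) → α = min(1, 1 − 0.300 + 0.069) = min(1, 0.769) = 0.769
¬(((α ⊗ γ) ⊕ γ) → α) = 1 − 0.769 = 0.231
¬γ = 1 − 0.300 = 0.700
¬¬γ = 1 − 0.700 = 0.300
β ⊕ α = min(1, 0.964 + 0.069) = min(1, 1.033) = 1.000
¬¬γ → (β ⊕ α) = min(1, 1 − 0.300 + 1.000) = min(1, 1.700) = 1.000
¬(((α ⊗ γ) ⊕ γ) → α) ⊗ (¬¬γ → (β ⊕ α)) = max(0, 0.231 + 1.000 − 1) = max(0, 0.231) = 0.231

0.231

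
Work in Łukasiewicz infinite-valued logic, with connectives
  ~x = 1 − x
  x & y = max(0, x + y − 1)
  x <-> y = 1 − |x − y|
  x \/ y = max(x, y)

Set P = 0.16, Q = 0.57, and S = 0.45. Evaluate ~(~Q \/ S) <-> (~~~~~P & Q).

~Q = 1 − 0.57 = 0.43
~Q \/ S = max(0.43, 0.45) = 0.45
~(~Q \/ S) = 1 − 0.45 = 0.55
~P = 1 − 0.16 = 0.84
~~P = 1 − 0.84 = 0.16
~~~P = 1 − 0.16 = 0.84
~~~~P = 1 − 0.84 = 0.16
~~~~~P = 1 − 0.16 = 0.84
~~~~~P & Q = max(0, 0.84 + 0.57 − 1) = max(0, 0.41) = 0.41
~(~Q \/ S) <-> (~~~~~P & Q) = 1 − |0.55 − 0.41| = 1 − 0.14 = 0.86

0.86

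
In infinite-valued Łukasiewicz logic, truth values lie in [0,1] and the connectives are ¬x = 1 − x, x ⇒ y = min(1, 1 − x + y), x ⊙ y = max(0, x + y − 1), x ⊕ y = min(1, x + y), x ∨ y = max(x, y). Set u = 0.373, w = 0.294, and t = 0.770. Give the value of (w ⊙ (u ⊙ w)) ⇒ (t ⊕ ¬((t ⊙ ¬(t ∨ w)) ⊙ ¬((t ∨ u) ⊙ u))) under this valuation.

1.000

u ⊙ w = max(0, 0.373 + 0.294 − 1) = max(0, -0.333) = 0.000
w ⊙ (u ⊙ w) = max(0, 0.294 + 0.000 − 1) = max(0, -0.706) = 0.000
t ∨ w = max(0.770, 0.294) = 0.770
¬(t ∨ w) = 1 − 0.770 = 0.230
t ⊙ ¬(t ∨ w) = max(0, 0.770 + 0.230 − 1) = max(0, 0.000) = 0.000
t ∨ u = max(0.770, 0.373) = 0.770
(t ∨ u) ⊙ u = max(0, 0.770 + 0.373 − 1) = max(0, 0.143) = 0.143
¬((t ∨ u) ⊙ u) = 1 − 0.143 = 0.857
(t ⊙ ¬(t ∨ w)) ⊙ ¬((t ∨ u) ⊙ u) = max(0, 0.000 + 0.857 − 1) = max(0, -0.143) = 0.000
¬((t ⊙ ¬(t ∨ w)) ⊙ ¬((t ∨ u) ⊙ u)) = 1 − 0.000 = 1.000
t ⊕ ¬((t ⊙ ¬(t ∨ w)) ⊙ ¬((t ∨ u) ⊙ u)) = min(1, 0.770 + 1.000) = min(1, 1.770) = 1.000
(w ⊙ (u ⊙ w)) ⇒ (t ⊕ ¬((t ⊙ ¬(t ∨ w)) ⊙ ¬((t ∨ u) ⊙ u))) = min(1, 1 − 0.000 + 1.000) = min(1, 2.000) = 1.000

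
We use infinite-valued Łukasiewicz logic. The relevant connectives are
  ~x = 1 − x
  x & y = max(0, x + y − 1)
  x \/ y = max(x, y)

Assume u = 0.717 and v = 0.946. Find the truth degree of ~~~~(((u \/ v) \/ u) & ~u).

u \/ v = max(0.717, 0.946) = 0.946
(u \/ v) \/ u = max(0.946, 0.717) = 0.946
~u = 1 − 0.717 = 0.283
((u \/ v) \/ u) & ~u = max(0, 0.946 + 0.283 − 1) = max(0, 0.229) = 0.229
~(((u \/ v) \/ u) & ~u) = 1 − 0.229 = 0.771
~~(((u \/ v) \/ u) & ~u) = 1 − 0.771 = 0.229
~~~(((u \/ v) \/ u) & ~u) = 1 − 0.229 = 0.771
~~~~(((u \/ v) \/ u) & ~u) = 1 − 0.771 = 0.229

0.229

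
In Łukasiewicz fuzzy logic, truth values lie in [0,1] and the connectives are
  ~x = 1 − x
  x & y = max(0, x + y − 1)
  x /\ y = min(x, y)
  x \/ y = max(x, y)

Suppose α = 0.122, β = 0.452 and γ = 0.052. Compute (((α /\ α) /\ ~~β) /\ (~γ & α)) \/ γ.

α /\ α = min(0.122, 0.122) = 0.122
~β = 1 − 0.452 = 0.548
~~β = 1 − 0.548 = 0.452
(α /\ α) /\ ~~β = min(0.122, 0.452) = 0.122
~γ = 1 − 0.052 = 0.948
~γ & α = max(0, 0.948 + 0.122 − 1) = max(0, 0.070) = 0.070
((α /\ α) /\ ~~β) /\ (~γ & α) = min(0.122, 0.070) = 0.070
(((α /\ α) /\ ~~β) /\ (~γ & α)) \/ γ = max(0.070, 0.052) = 0.070

0.070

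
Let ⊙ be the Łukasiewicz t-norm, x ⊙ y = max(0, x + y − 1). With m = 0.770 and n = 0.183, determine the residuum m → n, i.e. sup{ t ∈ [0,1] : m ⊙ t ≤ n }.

0.413

The residuum of the Łukasiewicz t-norm gives the supremum: min(1, 1 − 0.770 + 0.183).
1 − 0.770 + 0.183 = 0.413, so t = min(1, 0.413) = 0.413.
Check: 0.770 ⊙ 0.413 = max(0, 0.183) = 0.183 ≤ 0.183.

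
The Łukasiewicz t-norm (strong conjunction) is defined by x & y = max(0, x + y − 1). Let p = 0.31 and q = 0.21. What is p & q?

0.00

p & q = max(0, 0.31 + 0.21 − 1) = max(0, -0.48) = 0.00
For comparison, the Gödel (minimum) t-norm min(x, y) would give 0.21.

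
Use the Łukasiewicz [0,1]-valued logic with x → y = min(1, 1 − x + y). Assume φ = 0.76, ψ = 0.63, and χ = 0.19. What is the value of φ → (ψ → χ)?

ψ → χ = min(1, 1 − 0.63 + 0.19) = min(1, 0.56) = 0.56
φ → (ψ → χ) = min(1, 1 − 0.76 + 0.56) = min(1, 0.80) = 0.80

0.80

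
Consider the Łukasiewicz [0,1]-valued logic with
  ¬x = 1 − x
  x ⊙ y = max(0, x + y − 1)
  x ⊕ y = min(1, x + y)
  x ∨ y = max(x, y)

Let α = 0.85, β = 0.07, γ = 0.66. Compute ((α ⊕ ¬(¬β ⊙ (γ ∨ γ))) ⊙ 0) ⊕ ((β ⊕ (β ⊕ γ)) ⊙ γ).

0.46

¬β = 1 − 0.07 = 0.93
γ ∨ γ = max(0.66, 0.66) = 0.66
¬β ⊙ (γ ∨ γ) = max(0, 0.93 + 0.66 − 1) = max(0, 0.59) = 0.59
¬(¬β ⊙ (γ ∨ γ)) = 1 − 0.59 = 0.41
α ⊕ ¬(¬β ⊙ (γ ∨ γ)) = min(1, 0.85 + 0.41) = min(1, 1.26) = 1.00
(α ⊕ ¬(¬β ⊙ (γ ∨ γ))) ⊙ 0 = max(0, 1.00 + 0.00 − 1) = max(0, 0.00) = 0.00
β ⊕ γ = min(1, 0.07 + 0.66) = min(1, 0.73) = 0.73
β ⊕ (β ⊕ γ) = min(1, 0.07 + 0.73) = min(1, 0.80) = 0.80
(β ⊕ (β ⊕ γ)) ⊙ γ = max(0, 0.80 + 0.66 − 1) = max(0, 0.46) = 0.46
((α ⊕ ¬(¬β ⊙ (γ ∨ γ))) ⊙ 0) ⊕ ((β ⊕ (β ⊕ γ)) ⊙ γ) = min(1, 0.00 + 0.46) = min(1, 0.46) = 0.46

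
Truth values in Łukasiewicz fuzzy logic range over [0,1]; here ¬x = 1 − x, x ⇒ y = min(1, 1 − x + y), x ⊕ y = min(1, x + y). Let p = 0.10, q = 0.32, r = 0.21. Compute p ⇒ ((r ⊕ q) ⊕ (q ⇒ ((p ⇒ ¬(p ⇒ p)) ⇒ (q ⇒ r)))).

1.00

r ⊕ q = min(1, 0.21 + 0.32) = min(1, 0.53) = 0.53
p ⇒ p = min(1, 1 − 0.10 + 0.10) = min(1, 1.00) = 1.00
¬(p ⇒ p) = 1 − 1.00 = 0.00
p ⇒ ¬(p ⇒ p) = min(1, 1 − 0.10 + 0.00) = min(1, 0.90) = 0.90
q ⇒ r = min(1, 1 − 0.32 + 0.21) = min(1, 0.89) = 0.89
(p ⇒ ¬(p ⇒ p)) ⇒ (q ⇒ r) = min(1, 1 − 0.90 + 0.89) = min(1, 0.99) = 0.99
q ⇒ ((p ⇒ ¬(p ⇒ p)) ⇒ (q ⇒ r)) = min(1, 1 − 0.32 + 0.99) = min(1, 1.67) = 1.00
(r ⊕ q) ⊕ (q ⇒ ((p ⇒ ¬(p ⇒ p)) ⇒ (q ⇒ r))) = min(1, 0.53 + 1.00) = min(1, 1.53) = 1.00
p ⇒ ((r ⊕ q) ⊕ (q ⇒ ((p ⇒ ¬(p ⇒ p)) ⇒ (q ⇒ r)))) = min(1, 1 − 0.10 + 1.00) = min(1, 1.90) = 1.00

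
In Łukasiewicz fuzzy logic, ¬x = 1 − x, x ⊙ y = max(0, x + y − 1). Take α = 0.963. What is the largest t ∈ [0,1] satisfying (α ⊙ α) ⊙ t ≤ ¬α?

0.111

α ⊙ α = max(0, 0.963 + 0.963 − 1) = max(0, 0.926) = 0.926
So the left factor is α ⊙ α = 0.926.
¬α = 1 − 0.963 = 0.037
So the right-hand bound is ¬α = 0.037.
The residuum of the Łukasiewicz t-norm gives the supremum: min(1, 1 − 0.926 + 0.037).
1 − 0.926 + 0.037 = 0.111, so t = min(1, 0.111) = 0.111.
Check: 0.926 ⊙ 0.111 = max(0, 0.037) = 0.037 ≤ 0.037.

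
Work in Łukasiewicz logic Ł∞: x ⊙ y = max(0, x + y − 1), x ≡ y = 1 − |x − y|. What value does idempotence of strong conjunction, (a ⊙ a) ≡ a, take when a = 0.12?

a ⊙ a = max(0, 0.12 + 0.12 − 1) = max(0, -0.76) = 0.00
(a ⊙ a) ≡ a = 1 − |0.00 − 0.12| = 1 − 0.12 = 0.88
(The value 0.88 < 1 shows this instance is not satisfied; fails in Ł∞ since a ⊗ a = max(0, 2a−1) ≠ a in general.)

0.88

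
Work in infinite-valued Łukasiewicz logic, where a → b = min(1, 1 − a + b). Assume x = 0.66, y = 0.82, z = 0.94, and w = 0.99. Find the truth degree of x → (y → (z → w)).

z → w = min(1, 1 − 0.94 + 0.99) = min(1, 1.05) = 1.00
y → (z → w) = min(1, 1 − 0.82 + 1.00) = min(1, 1.18) = 1.00
x → (y → (z → w)) = min(1, 1 − 0.66 + 1.00) = min(1, 1.34) = 1.00

1.00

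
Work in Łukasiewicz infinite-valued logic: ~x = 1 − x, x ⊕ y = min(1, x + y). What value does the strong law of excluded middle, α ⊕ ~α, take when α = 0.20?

~α = 1 − 0.20 = 0.80
α ⊕ ~α = min(1, 0.20 + 0.80) = min(1, 1.00) = 1.00
(As expected: always 1 in Ł∞ since a ⊕ (1−a) = 1.)

1.00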